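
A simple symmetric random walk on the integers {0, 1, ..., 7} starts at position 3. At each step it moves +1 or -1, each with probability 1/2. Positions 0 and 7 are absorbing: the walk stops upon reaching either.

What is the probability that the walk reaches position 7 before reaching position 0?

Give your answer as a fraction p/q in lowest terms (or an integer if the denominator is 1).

Answer: 3/7

Derivation:
Symmetric walk (p = 1/2): the harmonic-function argument gives P(hit 7 before 0 | start at 3) = a/N.
P = 3/7 = 3/7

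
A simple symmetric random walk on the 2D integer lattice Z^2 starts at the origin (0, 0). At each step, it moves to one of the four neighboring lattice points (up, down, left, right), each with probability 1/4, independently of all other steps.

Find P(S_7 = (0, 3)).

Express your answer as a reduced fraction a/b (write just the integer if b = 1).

Let h be the number of horizontal steps (so 7-h are vertical). To end at (0,3) need (h+0)/2 right-steps and ((7-h)+3)/2 up-steps.
Sum over h with 0 ≤ h ≤ 4, h ≡ 0 (mod 2), 7-h ≡ 1 (mod 2):
h=0: C(7,0)·C(0,0)·C(7,5) = 1·1·21 = 21
h=2: C(7,2)·C(2,1)·C(5,4) = 21·2·5 = 210
h=4: C(7,4)·C(4,2)·C(3,3) = 35·6·1 = 210
Total favorable: 441
Total paths: 4^7 = 16384
P = 441/16384 = 441/16384

Answer: 441/16384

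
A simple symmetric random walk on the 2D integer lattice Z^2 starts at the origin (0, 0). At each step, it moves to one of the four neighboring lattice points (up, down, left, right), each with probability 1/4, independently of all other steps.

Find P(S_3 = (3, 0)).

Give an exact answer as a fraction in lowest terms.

Let h be the number of horizontal steps (so 3-h are vertical). To end at (3,0) need (h+3)/2 right-steps and ((3-h)+0)/2 up-steps.
Sum over h with 3 ≤ h ≤ 3, h ≡ 1 (mod 2), 3-h ≡ 0 (mod 2):
h=3: C(3,3)·C(3,3)·C(0,0) = 1·1·1 = 1
Total favorable: 1
Total paths: 4^3 = 64
P = 1/64 = 1/64

Answer: 1/64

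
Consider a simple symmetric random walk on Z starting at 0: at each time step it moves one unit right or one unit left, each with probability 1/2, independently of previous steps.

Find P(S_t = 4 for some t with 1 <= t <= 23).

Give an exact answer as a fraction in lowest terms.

Answer: 106135/262144

Derivation:
Count via complement. Let g(t,s) = #length-t paths at position s with S_1..S_t all ≠ 4.
g(t,s) = g(t-1,s-1) + g(t-1,s+1) for s ≠ 4; g(t,4) = 0.
t=0: g(0,0)=1
t=1: g(1,-1)=1 g(1,1)=1
t=2: g(2,-2)=1 g(2,0)=2 g(2,2)=1
t=3: g(3,-3)=1 g(3,-1)=3 g(3,1)=3 g(3,3)=1
t=4: g(4,-4)=1 g(4,-2)=4 g(4,0)=6 g(4,2)=4
t=5: g(5,-5)=1 g(5,-3)=5 g(5,-1)=10 g(5,1)=10 g(5,3)=4
t=6: g(6,-6)=1 g(6,-4)=6 g(6,-2)=15 g(6,0)=20 g(6,2)=14
t=7: g(7,-7)=1 g(7,-5)=7 g(7,-3)=21 g(7,-1)=35 g(7,1)=34 g(7,3)=14
t=8: g(8,-8)=1 g(8,-6)=8 g(8,-4)=28 g(8,-2)=56 g(8,0)=69 g(8,2)=48
t=9: g(9,-9)=1 g(9,-7)=9 g(9,-5)=36 g(9,-3)=84 g(9,-1)=125 g(9,1)=117 g(9,3)=48
t=10: g(10,-10)=1 g(10,-8)=10 g(10,-6)=45 g(10,-4)=120 g(10,-2)=209 g(10,0)=242 g(10,2)=165
t=11: g(11,-11)=1 g(11,-9)=11 g(11,-7)=55 g(11,-5)=165 g(11,-3)=329 g(11,-1)=451 g(11,1)=407 g(11,3)=165
t=12: g(12,-12)=1 g(12,-10)=12 g(12,-8)=66 g(12,-6)=220 g(12,-4)=494 g(12,-2)=780 g(12,0)=858 g(12,2)=572
t=13: g(13,-13)=1 g(13,-11)=13 g(13,-9)=78 g(13,-7)=286 g(13,-5)=714 g(13,-3)=1274 g(13,-1)=1638 g(13,1)=1430 g(13,3)=572
t=14: g(14,-14)=1 g(14,-12)=14 g(14,-10)=91 g(14,-8)=364 g(14,-6)=1000 g(14,-4)=1988 g(14,-2)=2912 g(14,0)=3068 g(14,2)=2002
t=15: g(15,-15)=1 g(15,-13)=15 g(15,-11)=105 g(15,-9)=455 g(15,-7)=1364 g(15,-5)=2988 g(15,-3)=4900 g(15,-1)=5980 g(15,1)=5070 g(15,3)=2002
t=16: g(16,-16)=1 g(16,-14)=16 g(16,-12)=120 g(16,-10)=560 g(16,-8)=1819 g(16,-6)=4352 g(16,-4)=7888 g(16,-2)=10880 g(16,0)=11050 g(16,2)=7072
t=17: g(17,-17)=1 g(17,-15)=17 g(17,-13)=136 g(17,-11)=680 g(17,-9)=2379 g(17,-7)=6171 g(17,-5)=12240 g(17,-3)=18768 g(17,-1)=21930 g(17,1)=18122 g(17,3)=7072
t=18: g(18,-18)=1 g(18,-16)=18 g(18,-14)=153 g(18,-12)=816 g(18,-10)=3059 g(18,-8)=8550 g(18,-6)=18411 g(18,-4)=31008 g(18,-2)=40698 g(18,0)=40052 g(18,2)=25194
t=19: g(19,-19)=1 g(19,-17)=19 g(19,-15)=171 g(19,-13)=969 g(19,-11)=3875 g(19,-9)=11609 g(19,-7)=26961 g(19,-5)=49419 g(19,-3)=71706 g(19,-1)=80750 g(19,1)=65246 g(19,3)=25194
t=20: g(20,-20)=1 g(20,-18)=20 g(20,-16)=190 g(20,-14)=1140 g(20,-12)=4844 g(20,-10)=15484 g(20,-8)=38570 g(20,-6)=76380 g(20,-4)=121125 g(20,-2)=152456 g(20,0)=145996 g(20,2)=90440
t=21: g(21,-21)=1 g(21,-19)=21 g(21,-17)=210 g(21,-15)=1330 g(21,-13)=5984 g(21,-11)=20328 g(21,-9)=54054 g(21,-7)=114950 g(21,-5)=197505 g(21,-3)=273581 g(21,-1)=298452 g(21,1)=236436 g(21,3)=90440
t=22: g(22,-22)=1 g(22,-20)=22 g(22,-18)=231 g(22,-16)=1540 g(22,-14)=7314 g(22,-12)=26312 g(22,-10)=74382 g(22,-8)=169004 g(22,-6)=312455 g(22,-4)=471086 g(22,-2)=572033 g(22,0)=534888 g(22,2)=326876
t=23: g(23,-23)=1 g(23,-21)=23 g(23,-19)=253 g(23,-17)=1771 g(23,-15)=8854 g(23,-13)=33626 g(23,-11)=100694 g(23,-9)=243386 g(23,-7)=481459 g(23,-5)=783541 g(23,-3)=1043119 g(23,-1)=1106921 g(23,1)=861764 g(23,3)=326876
Paths never hitting 4: Σ_s g(23,s) = 4992288
Paths hitting 4: 2^23 - 4992288 = 3396320
P = 3396320/8388608 = 106135/262144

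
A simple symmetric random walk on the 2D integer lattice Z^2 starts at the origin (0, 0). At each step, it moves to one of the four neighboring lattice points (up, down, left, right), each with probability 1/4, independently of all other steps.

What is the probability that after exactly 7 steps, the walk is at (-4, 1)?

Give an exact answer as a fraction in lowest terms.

Let h be the number of horizontal steps (so 7-h are vertical). To end at (-4,1) need (h-4)/2 right-steps and ((7-h)+1)/2 up-steps.
Sum over h with 4 ≤ h ≤ 6, h ≡ 0 (mod 2), 7-h ≡ 1 (mod 2):
h=4: C(7,4)·C(4,0)·C(3,2) = 35·1·3 = 105
h=6: C(7,6)·C(6,1)·C(1,1) = 7·6·1 = 42
Total favorable: 147
Total paths: 4^7 = 16384
P = 147/16384 = 147/16384

Answer: 147/16384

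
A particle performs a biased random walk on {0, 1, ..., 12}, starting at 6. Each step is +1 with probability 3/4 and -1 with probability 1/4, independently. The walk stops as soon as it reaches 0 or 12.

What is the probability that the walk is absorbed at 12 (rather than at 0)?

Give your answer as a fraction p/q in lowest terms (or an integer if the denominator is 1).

Answer: 729/730

Derivation:
Biased walk: p = 3/4, q = 1/4, r = q/p = 1/3
Gambler's ruin: P(hit 12 before 0 | start at 6) = (1 - r^a)/(1 - r^N)
r^6 = 1/729; r^12 = 1/531441
P = (1 - 1/729) / (1 - 1/531441) = 728/729 / 531440/531441 = 729/730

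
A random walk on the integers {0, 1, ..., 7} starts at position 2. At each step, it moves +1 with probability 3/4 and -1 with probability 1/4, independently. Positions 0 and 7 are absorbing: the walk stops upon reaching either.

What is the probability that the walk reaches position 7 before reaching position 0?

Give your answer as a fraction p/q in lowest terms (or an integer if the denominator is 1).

Biased walk: p = 3/4, q = 1/4, r = q/p = 1/3
Gambler's ruin: P(hit 7 before 0 | start at 2) = (1 - r^a)/(1 - r^N)
r^2 = 1/9; r^7 = 1/2187
P = (1 - 1/9) / (1 - 1/2187) = 8/9 / 2186/2187 = 972/1093

Answer: 972/1093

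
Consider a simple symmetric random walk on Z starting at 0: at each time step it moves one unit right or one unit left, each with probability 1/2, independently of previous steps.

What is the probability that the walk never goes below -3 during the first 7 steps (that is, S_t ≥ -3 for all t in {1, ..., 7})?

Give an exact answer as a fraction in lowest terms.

Answer: 7/8

Derivation:
Let f(t,s) = #length-t paths at position s with S_1..S_t all ≥ -3.
f(t,s) = f(t-1,s-1) + f(t-1,s+1) for s ≥ -3; f(t,s) = 0 for s < -3.
t=0: f(0,0)=1
t=1: f(1,-1)=1 f(1,1)=1
t=2: f(2,-2)=1 f(2,0)=2 f(2,2)=1
t=3: f(3,-3)=1 f(3,-1)=3 f(3,1)=3 f(3,3)=1
t=4: f(4,-2)=4 f(4,0)=6 f(4,2)=4 f(4,4)=1
t=5: f(5,-3)=4 f(5,-1)=10 f(5,1)=10 f(5,3)=5 f(5,5)=1
t=6: f(6,-2)=14 f(6,0)=20 f(6,2)=15 f(6,4)=6 f(6,6)=1
t=7: f(7,-3)=14 f(7,-1)=34 f(7,1)=35 f(7,3)=21 f(7,5)=7 f(7,7)=1
Σ_s f(7,s) = 112
P = 112/128 = 7/8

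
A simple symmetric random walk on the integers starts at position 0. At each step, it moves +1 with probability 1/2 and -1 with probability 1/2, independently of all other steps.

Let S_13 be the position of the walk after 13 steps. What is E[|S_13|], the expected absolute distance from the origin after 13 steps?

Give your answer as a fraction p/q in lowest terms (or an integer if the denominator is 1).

Answer: 3003/1024

Derivation:
S_13 takes values m ≡ 1 (mod 2) with |m| ≤ 13; P(S_13=m) = C(13,(13+m)/2)/2^13.
Total paths: 2^13 = 8192
Distribution: P(S=-13)=1/8192, P(S=-11)=13/8192, P(S=-9)=78/8192, P(S=-7)=286/8192, P(S=-5)=715/8192, P(S=-3)=1287/8192, P(S=-1)=1716/8192, P(S=1)=1716/8192, P(S=3)=1287/8192, P(S=5)=715/8192, P(S=7)=286/8192, P(S=9)=78/8192, P(S=11)=13/8192, P(S=13)=1/8192
E[|S_13|] = Σ_m |m|·P(S_13=m) = 24024/8192 = 3003/1024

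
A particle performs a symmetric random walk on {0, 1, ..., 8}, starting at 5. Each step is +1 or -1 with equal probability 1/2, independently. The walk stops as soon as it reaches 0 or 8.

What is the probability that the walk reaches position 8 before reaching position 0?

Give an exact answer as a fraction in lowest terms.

Symmetric walk (p = 1/2): the harmonic-function argument gives P(hit 8 before 0 | start at 5) = a/N.
P = 5/8 = 5/8

Answer: 5/8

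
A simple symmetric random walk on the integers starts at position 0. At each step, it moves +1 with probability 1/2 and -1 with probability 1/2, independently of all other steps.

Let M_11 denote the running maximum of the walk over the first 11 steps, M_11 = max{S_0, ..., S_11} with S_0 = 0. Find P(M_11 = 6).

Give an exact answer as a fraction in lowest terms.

Let M_11 = max(S_0,...,S_11). Use the reflection principle: for j ≥ 1, #{paths with M_11 ≥ j} = #{S_11 ≥ j} + #{S_11 ≥ j+1}.
By reflection, #{M_11 ≥ 6} = #{S_11 ≥ 6} + #{S_11 ≥ 7} = 67 + 67 = 134.
#{M_11 ≥ 7} = #{S_11 ≥ 7} + #{S_11 ≥ 8} = 67 + 12 = 79.
#{M_11 = 6} = 134 - 79 = 55.
P(M_11 = 6) = 55/2048 = 55/2048

Answer: 55/2048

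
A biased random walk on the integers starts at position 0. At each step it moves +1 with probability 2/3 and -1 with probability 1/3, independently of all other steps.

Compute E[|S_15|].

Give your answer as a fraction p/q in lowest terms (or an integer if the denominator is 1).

S_15 takes values m ≡ 1 (mod 2) with |m| ≤ 15; P(S_15=m) = C(15,(15+m)/2) · (2/3)^((15+m)/2) · (1/3)^((15-m)/2).
Distribution: P(S=-15)=1/14348907, P(S=-13)=10/4782969, P(S=-11)=140/4782969, P(S=-9)=3640/14348907, P(S=-7)=7280/4782969, P(S=-5)=32032/4782969, P(S=-3)=320320/14348907, P(S=-1)=91520/1594323, P(S=1)=183040/1594323, P(S=3)=2562560/14348907, P(S=5)=1025024/4782969, P(S=7)=931840/4782969, P(S=9)=1863680/14348907, P(S=11)=286720/4782969, P(S=13)=81920/4782969, P(S=15)=32768/14348907
E[|S_15|] = Σ_m |m|·P(S_15=m) = 2839115/531441

Answer: 2839115/531441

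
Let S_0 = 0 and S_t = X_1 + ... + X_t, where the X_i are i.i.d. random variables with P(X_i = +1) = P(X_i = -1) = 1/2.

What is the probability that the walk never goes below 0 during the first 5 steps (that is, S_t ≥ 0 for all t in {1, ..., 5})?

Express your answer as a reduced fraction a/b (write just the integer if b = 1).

Let f(t,s) = #length-t paths at position s with S_1..S_t all ≥ 0.
f(t,s) = f(t-1,s-1) + f(t-1,s+1) for s ≥ 0; f(t,s) = 0 for s < 0.
t=0: f(0,0)=1
t=1: f(1,1)=1
t=2: f(2,0)=1 f(2,2)=1
t=3: f(3,1)=2 f(3,3)=1
t=4: f(4,0)=2 f(4,2)=3 f(4,4)=1
t=5: f(5,1)=5 f(5,3)=4 f(5,5)=1
Σ_s f(5,s) = 10
P = 10/32 = 5/16

Answer: 5/16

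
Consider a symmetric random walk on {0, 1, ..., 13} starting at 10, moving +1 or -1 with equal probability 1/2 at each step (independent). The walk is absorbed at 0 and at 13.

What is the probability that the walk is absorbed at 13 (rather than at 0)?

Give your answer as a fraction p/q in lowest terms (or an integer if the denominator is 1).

Answer: 10/13

Derivation:
Symmetric walk (p = 1/2): the harmonic-function argument gives P(hit 13 before 0 | start at 10) = a/N.
P = 10/13 = 10/13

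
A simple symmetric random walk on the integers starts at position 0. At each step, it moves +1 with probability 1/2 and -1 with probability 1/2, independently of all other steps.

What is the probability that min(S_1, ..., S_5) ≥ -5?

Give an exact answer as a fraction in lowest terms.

Answer: 1

Derivation:
Let f(t,s) = #length-t paths at position s with S_1..S_t all ≥ -5.
f(t,s) = f(t-1,s-1) + f(t-1,s+1) for s ≥ -5; f(t,s) = 0 for s < -5.
t=0: f(0,0)=1
t=1: f(1,-1)=1 f(1,1)=1
t=2: f(2,-2)=1 f(2,0)=2 f(2,2)=1
t=3: f(3,-3)=1 f(3,-1)=3 f(3,1)=3 f(3,3)=1
t=4: f(4,-4)=1 f(4,-2)=4 f(4,0)=6 f(4,2)=4 f(4,4)=1
t=5: f(5,-5)=1 f(5,-3)=5 f(5,-1)=10 f(5,1)=10 f(5,3)=5 f(5,5)=1
Σ_s f(5,s) = 32
P = 32/32 = 1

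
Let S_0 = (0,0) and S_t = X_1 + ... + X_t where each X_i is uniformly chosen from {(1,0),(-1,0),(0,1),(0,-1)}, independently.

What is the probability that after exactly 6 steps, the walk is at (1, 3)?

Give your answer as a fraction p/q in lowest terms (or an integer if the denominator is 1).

Let h be the number of horizontal steps (so 6-h are vertical). To end at (1,3) need (h+1)/2 right-steps and ((6-h)+3)/2 up-steps.
Sum over h with 1 ≤ h ≤ 3, h ≡ 1 (mod 2), 6-h ≡ 1 (mod 2):
h=1: C(6,1)·C(1,1)·C(5,4) = 6·1·5 = 30
h=3: C(6,3)·C(3,2)·C(3,3) = 20·3·1 = 60
Total favorable: 90
Total paths: 4^6 = 4096
P = 90/4096 = 45/2048

Answer: 45/2048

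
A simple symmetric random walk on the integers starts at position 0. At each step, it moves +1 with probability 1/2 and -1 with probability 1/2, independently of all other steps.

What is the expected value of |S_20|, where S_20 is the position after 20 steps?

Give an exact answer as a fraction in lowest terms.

S_20 takes values m ≡ 0 (mod 2) with |m| ≤ 20; P(S_20=m) = C(20,(20+m)/2)/2^20.
Total paths: 2^20 = 1048576
Distribution: P(S=-20)=1/1048576, P(S=-18)=20/1048576, P(S=-16)=190/1048576, P(S=-14)=1140/1048576, P(S=-12)=4845/1048576, P(S=-10)=15504/1048576, P(S=-8)=38760/1048576, P(S=-6)=77520/1048576, P(S=-4)=125970/1048576, P(S=-2)=167960/1048576, P(S=0)=184756/1048576, P(S=2)=167960/1048576, P(S=4)=125970/1048576, P(S=6)=77520/1048576, P(S=8)=38760/1048576, P(S=10)=15504/1048576, P(S=12)=4845/1048576, P(S=14)=1140/1048576, P(S=16)=190/1048576, P(S=18)=20/1048576, P(S=20)=1/1048576
E[|S_20|] = Σ_m |m|·P(S_20=m) = 3695120/1048576 = 230945/65536

Answer: 230945/65536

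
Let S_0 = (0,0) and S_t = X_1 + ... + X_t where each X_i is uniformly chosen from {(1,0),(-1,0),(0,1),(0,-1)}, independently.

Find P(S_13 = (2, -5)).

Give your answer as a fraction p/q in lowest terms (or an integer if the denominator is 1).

Answer: 184041/33554432

Derivation:
Let h be the number of horizontal steps (so 13-h are vertical). To end at (2,-5) need (h+2)/2 right-steps and ((13-h)-5)/2 up-steps.
Sum over h with 2 ≤ h ≤ 8, h ≡ 0 (mod 2), 13-h ≡ 1 (mod 2):
h=2: C(13,2)·C(2,2)·C(11,3) = 78·1·165 = 12870
h=4: C(13,4)·C(4,3)·C(9,2) = 715·4·36 = 102960
h=6: C(13,6)·C(6,4)·C(7,1) = 1716·15·7 = 180180
h=8: C(13,8)·C(8,5)·C(5,0) = 1287·56·1 = 72072
Total favorable: 368082
Total paths: 4^13 = 67108864
P = 368082/67108864 = 184041/33554432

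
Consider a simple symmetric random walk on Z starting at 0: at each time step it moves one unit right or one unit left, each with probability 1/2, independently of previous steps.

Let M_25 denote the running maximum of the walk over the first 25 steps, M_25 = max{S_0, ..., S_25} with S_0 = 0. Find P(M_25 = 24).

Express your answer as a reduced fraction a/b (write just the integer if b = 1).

Let M_25 = max(S_0,...,S_25). Use the reflection principle: for j ≥ 1, #{paths with M_25 ≥ j} = #{S_25 ≥ j} + #{S_25 ≥ j+1}.
By reflection, #{M_25 ≥ 24} = #{S_25 ≥ 24} + #{S_25 ≥ 25} = 1 + 1 = 2.
#{M_25 ≥ 25} = #{S_25 ≥ 25} + #{S_25 ≥ 26} = 1 + 0 = 1.
#{M_25 = 24} = 2 - 1 = 1.
P(M_25 = 24) = 1/33554432 = 1/33554432

Answer: 1/33554432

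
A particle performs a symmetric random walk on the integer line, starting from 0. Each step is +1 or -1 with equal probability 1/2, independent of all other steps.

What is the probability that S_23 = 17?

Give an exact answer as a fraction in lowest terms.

Answer: 1771/8388608

Derivation:
To reach position 17 after 23 steps: need 20 steps of +1 and 3 of -1.
Favorable paths: C(23,20) = 1771
Total paths: 2^23 = 8388608
P = 1771/8388608 = 1771/8388608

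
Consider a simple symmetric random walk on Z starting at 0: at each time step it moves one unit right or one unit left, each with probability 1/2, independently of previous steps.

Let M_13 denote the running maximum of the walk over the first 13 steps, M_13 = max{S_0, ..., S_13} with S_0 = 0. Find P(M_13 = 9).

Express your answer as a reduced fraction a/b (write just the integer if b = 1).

Let M_13 = max(S_0,...,S_13). Use the reflection principle: for j ≥ 1, #{paths with M_13 ≥ j} = #{S_13 ≥ j} + #{S_13 ≥ j+1}.
By reflection, #{M_13 ≥ 9} = #{S_13 ≥ 9} + #{S_13 ≥ 10} = 92 + 14 = 106.
#{M_13 ≥ 10} = #{S_13 ≥ 10} + #{S_13 ≥ 11} = 14 + 14 = 28.
#{M_13 = 9} = 106 - 28 = 78.
P(M_13 = 9) = 78/8192 = 39/4096

Answer: 39/4096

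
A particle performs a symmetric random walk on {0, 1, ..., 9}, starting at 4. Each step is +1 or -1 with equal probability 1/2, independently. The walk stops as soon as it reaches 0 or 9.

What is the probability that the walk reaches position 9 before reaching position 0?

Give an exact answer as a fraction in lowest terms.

Answer: 4/9

Derivation:
Symmetric walk (p = 1/2): the harmonic-function argument gives P(hit 9 before 0 | start at 4) = a/N.
P = 4/9 = 4/9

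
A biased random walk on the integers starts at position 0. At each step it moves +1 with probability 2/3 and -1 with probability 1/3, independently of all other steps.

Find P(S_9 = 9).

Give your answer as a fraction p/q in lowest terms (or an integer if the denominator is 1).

Answer: 512/19683

Derivation:
To reach position 9 after 9 steps: need 9 steps of +1 and 0 steps of -1.
Number of such sequences: C(9,9) = 1
Each has probability (2/3)^9 · (1/3)^0 = 512/19683
P = 1 · 512/19683 = 512/19683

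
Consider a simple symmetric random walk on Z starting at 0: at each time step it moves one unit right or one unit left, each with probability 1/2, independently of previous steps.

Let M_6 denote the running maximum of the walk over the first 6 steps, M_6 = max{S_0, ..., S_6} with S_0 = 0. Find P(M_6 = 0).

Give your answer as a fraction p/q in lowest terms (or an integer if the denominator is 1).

Let M_6 = max(S_0,...,S_6). Use the reflection principle: for j ≥ 1, #{paths with M_6 ≥ j} = #{S_6 ≥ j} + #{S_6 ≥ j+1}.
P(M_6 ≥ 0) = 1 since S_0 = 0, so #{M_6 ≥ 0} = 64.
#{M_6 ≥ 1} = #{S_6 ≥ 1} + #{S_6 ≥ 2} = 22 + 22 = 44.
#{M_6 = 0} = 64 - 44 = 20.
P(M_6 = 0) = 20/64 = 5/16

Answer: 5/16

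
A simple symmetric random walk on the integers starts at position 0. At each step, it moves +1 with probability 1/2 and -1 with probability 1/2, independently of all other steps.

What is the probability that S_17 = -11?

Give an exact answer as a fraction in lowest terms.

Answer: 85/16384

Derivation:
To reach position -11 after 17 steps: need 3 steps of +1 and 14 of -1.
Favorable paths: C(17,3) = 680
Total paths: 2^17 = 131072
P = 680/131072 = 85/16384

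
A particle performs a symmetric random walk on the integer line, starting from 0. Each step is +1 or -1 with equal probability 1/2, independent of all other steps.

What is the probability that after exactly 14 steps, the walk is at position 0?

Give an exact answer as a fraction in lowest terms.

Answer: 429/2048

Derivation:
To reach position 0 after 14 steps: need 7 steps of +1 and 7 of -1.
Favorable paths: C(14,7) = 3432
Total paths: 2^14 = 16384
P = 3432/16384 = 429/2048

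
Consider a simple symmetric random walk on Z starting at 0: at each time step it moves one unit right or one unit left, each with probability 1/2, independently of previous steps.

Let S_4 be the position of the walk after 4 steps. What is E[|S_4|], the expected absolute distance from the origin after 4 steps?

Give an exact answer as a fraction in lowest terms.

S_4 takes values m ≡ 0 (mod 2) with |m| ≤ 4; P(S_4=m) = C(4,(4+m)/2)/2^4.
Total paths: 2^4 = 16
Distribution: P(S=-4)=1/16, P(S=-2)=4/16, P(S=0)=6/16, P(S=2)=4/16, P(S=4)=1/16
E[|S_4|] = Σ_m |m|·P(S_4=m) = 24/16 = 3/2

Answer: 3/2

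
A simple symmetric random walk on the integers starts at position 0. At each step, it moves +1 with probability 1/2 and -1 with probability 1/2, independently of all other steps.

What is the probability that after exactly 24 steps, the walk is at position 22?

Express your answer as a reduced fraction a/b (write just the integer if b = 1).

Answer: 3/2097152

Derivation:
To reach position 22 after 24 steps: need 23 steps of +1 and 1 of -1.
Favorable paths: C(24,23) = 24
Total paths: 2^24 = 16777216
P = 24/16777216 = 3/2097152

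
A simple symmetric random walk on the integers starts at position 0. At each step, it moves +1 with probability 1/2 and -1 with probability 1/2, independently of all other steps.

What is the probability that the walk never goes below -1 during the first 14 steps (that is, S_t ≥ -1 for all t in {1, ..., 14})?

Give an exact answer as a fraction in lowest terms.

Answer: 6435/16384

Derivation:
Let f(t,s) = #length-t paths at position s with S_1..S_t all ≥ -1.
f(t,s) = f(t-1,s-1) + f(t-1,s+1) for s ≥ -1; f(t,s) = 0 for s < -1.
t=0: f(0,0)=1
t=1: f(1,-1)=1 f(1,1)=1
t=2: f(2,0)=2 f(2,2)=1
t=3: f(3,-1)=2 f(3,1)=3 f(3,3)=1
t=4: f(4,0)=5 f(4,2)=4 f(4,4)=1
t=5: f(5,-1)=5 f(5,1)=9 f(5,3)=5 f(5,5)=1
t=6: f(6,0)=14 f(6,2)=14 f(6,4)=6 f(6,6)=1
t=7: f(7,-1)=14 f(7,1)=28 f(7,3)=20 f(7,5)=7 f(7,7)=1
t=8: f(8,0)=42 f(8,2)=48 f(8,4)=27 f(8,6)=8 f(8,8)=1
t=9: f(9,-1)=42 f(9,1)=90 f(9,3)=75 f(9,5)=35 f(9,7)=9 f(9,9)=1
t=10: f(10,0)=132 f(10,2)=165 f(10,4)=110 f(10,6)=44 f(10,8)=10 f(10,10)=1
t=11: f(11,-1)=132 f(11,1)=297 f(11,3)=275 f(11,5)=154 f(11,7)=54 f(11,9)=11 f(11,11)=1
t=12: f(12,0)=429 f(12,2)=572 f(12,4)=429 f(12,6)=208 f(12,8)=65 f(12,10)=12 f(12,12)=1
t=13: f(13,-1)=429 f(13,1)=1001 f(13,3)=1001 f(13,5)=637 f(13,7)=273 f(13,9)=77 f(13,11)=13 f(13,13)=1
t=14: f(14,0)=1430 f(14,2)=2002 f(14,4)=1638 f(14,6)=910 f(14,8)=350 f(14,10)=90 f(14,12)=14 f(14,14)=1
Σ_s f(14,s) = 6435
P = 6435/16384 = 6435/16384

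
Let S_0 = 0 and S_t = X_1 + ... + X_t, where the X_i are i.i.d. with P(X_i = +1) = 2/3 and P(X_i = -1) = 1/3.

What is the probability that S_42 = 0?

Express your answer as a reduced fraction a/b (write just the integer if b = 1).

To be at 0 after 42 steps: need exactly 21 steps of +1 and 21 of -1.
Number of such sequences: C(42,21) = 538257874440
Each has probability (2/3)^21 · (1/3)^21 = 2097152/109418989131512359209
P = 538257874440 · 2097152/109418989131512359209 = 376269525965864960/36472996377170786403

Answer: 376269525965864960/36472996377170786403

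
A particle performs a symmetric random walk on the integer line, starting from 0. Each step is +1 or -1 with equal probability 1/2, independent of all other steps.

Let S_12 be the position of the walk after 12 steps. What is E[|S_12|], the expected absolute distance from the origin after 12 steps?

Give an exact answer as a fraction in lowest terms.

S_12 takes values m ≡ 0 (mod 2) with |m| ≤ 12; P(S_12=m) = C(12,(12+m)/2)/2^12.
Total paths: 2^12 = 4096
Distribution: P(S=-12)=1/4096, P(S=-10)=12/4096, P(S=-8)=66/4096, P(S=-6)=220/4096, P(S=-4)=495/4096, P(S=-2)=792/4096, P(S=0)=924/4096, P(S=2)=792/4096, P(S=4)=495/4096, P(S=6)=220/4096, P(S=8)=66/4096, P(S=10)=12/4096, P(S=12)=1/4096
E[|S_12|] = Σ_m |m|·P(S_12=m) = 11088/4096 = 693/256

Answer: 693/256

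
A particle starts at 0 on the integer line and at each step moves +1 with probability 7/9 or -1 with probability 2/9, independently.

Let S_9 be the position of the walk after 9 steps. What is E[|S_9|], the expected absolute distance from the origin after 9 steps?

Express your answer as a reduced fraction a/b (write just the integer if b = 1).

S_9 takes values m ≡ 1 (mod 2) with |m| ≤ 9; P(S_9=m) = C(9,(9+m)/2) · (7/9)^((9+m)/2) · (2/9)^((9-m)/2).
Distribution: P(S=-9)=512/387420489, P(S=-7)=1792/43046721, P(S=-5)=25088/43046721, P(S=-3)=614656/129140163, P(S=-1)=1075648/43046721, P(S=1)=3764768/43046721, P(S=3)=26353376/129140163, P(S=5)=13176688/43046721, P(S=7)=11529602/43046721, P(S=9)=40353607/387420489
E[|S_9|] = Σ_m |m|·P(S_9=m) = 24321245/4782969

Answer: 24321245/4782969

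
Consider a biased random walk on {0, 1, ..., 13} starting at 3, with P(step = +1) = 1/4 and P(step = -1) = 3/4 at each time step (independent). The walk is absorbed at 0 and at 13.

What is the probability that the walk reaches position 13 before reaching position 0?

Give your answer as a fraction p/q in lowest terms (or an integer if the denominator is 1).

Biased walk: p = 1/4, q = 3/4, r = q/p = 3
Gambler's ruin: P(hit 13 before 0 | start at 3) = (1 - r^a)/(1 - r^N)
r^3 = 27; r^13 = 1594323
P = (1 - 27) / (1 - 1594323) = -26 / -1594322 = 13/797161

Answer: 13/797161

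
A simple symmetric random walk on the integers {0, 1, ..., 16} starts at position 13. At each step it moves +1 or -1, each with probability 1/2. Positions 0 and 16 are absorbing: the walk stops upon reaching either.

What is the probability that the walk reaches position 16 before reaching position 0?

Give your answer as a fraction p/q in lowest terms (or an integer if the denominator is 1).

Answer: 13/16

Derivation:
Symmetric walk (p = 1/2): the harmonic-function argument gives P(hit 16 before 0 | start at 13) = a/N.
P = 13/16 = 13/16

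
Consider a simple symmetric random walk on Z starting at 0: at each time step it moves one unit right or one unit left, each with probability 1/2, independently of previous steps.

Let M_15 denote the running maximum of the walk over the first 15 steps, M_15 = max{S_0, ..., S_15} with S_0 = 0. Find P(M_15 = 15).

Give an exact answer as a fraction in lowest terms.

Answer: 1/32768

Derivation:
Let M_15 = max(S_0,...,S_15). Use the reflection principle: for j ≥ 1, #{paths with M_15 ≥ j} = #{S_15 ≥ j} + #{S_15 ≥ j+1}.
By reflection, #{M_15 ≥ 15} = #{S_15 ≥ 15} + #{S_15 ≥ 16} = 1 + 0 = 1.
#{M_15 ≥ 16} = #{S_15 ≥ 16} + #{S_15 ≥ 17} = 0 + 0 = 0.
#{M_15 = 15} = 1 - 0 = 1.
P(M_15 = 15) = 1/32768 = 1/32768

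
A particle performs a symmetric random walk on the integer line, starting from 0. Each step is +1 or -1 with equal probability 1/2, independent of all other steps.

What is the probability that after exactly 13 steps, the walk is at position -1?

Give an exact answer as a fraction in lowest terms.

To reach position -1 after 13 steps: need 6 steps of +1 and 7 of -1.
Favorable paths: C(13,6) = 1716
Total paths: 2^13 = 8192
P = 1716/8192 = 429/2048

Answer: 429/2048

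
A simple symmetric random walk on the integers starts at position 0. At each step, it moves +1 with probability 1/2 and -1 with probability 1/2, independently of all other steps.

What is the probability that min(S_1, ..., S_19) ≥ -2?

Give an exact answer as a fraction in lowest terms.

Let f(t,s) = #length-t paths at position s with S_1..S_t all ≥ -2.
f(t,s) = f(t-1,s-1) + f(t-1,s+1) for s ≥ -2; f(t,s) = 0 for s < -2.
t=0: f(0,0)=1
t=1: f(1,-1)=1 f(1,1)=1
t=2: f(2,-2)=1 f(2,0)=2 f(2,2)=1
t=3: f(3,-1)=3 f(3,1)=3 f(3,3)=1
t=4: f(4,-2)=3 f(4,0)=6 f(4,2)=4 f(4,4)=1
t=5: f(5,-1)=9 f(5,1)=10 f(5,3)=5 f(5,5)=1
t=6: f(6,-2)=9 f(6,0)=19 f(6,2)=15 f(6,4)=6 f(6,6)=1
t=7: f(7,-1)=28 f(7,1)=34 f(7,3)=21 f(7,5)=7 f(7,7)=1
t=8: f(8,-2)=28 f(8,0)=62 f(8,2)=55 f(8,4)=28 f(8,6)=8 f(8,8)=1
t=9: f(9,-1)=90 f(9,1)=117 f(9,3)=83 f(9,5)=36 f(9,7)=9 f(9,9)=1
t=10: f(10,-2)=90 f(10,0)=207 f(10,2)=200 f(10,4)=119 f(10,6)=45 f(10,8)=10 f(10,10)=1
t=11: f(11,-1)=297 f(11,1)=407 f(11,3)=319 f(11,5)=164 f(11,7)=55 f(11,9)=11 f(11,11)=1
t=12: f(12,-2)=297 f(12,0)=704 f(12,2)=726 f(12,4)=483 f(12,6)=219 f(12,8)=66 f(12,10)=12 f(12,12)=1
t=13: f(13,-1)=1001 f(13,1)=1430 f(13,3)=1209 f(13,5)=702 f(13,7)=285 f(13,9)=78 f(13,11)=13 f(13,13)=1
t=14: f(14,-2)=1001 f(14,0)=2431 f(14,2)=2639 f(14,4)=1911 f(14,6)=987 f(14,8)=363 f(14,10)=91 f(14,12)=14 f(14,14)=1
t=15: f(15,-1)=3432 f(15,1)=5070 f(15,3)=4550 f(15,5)=2898 f(15,7)=1350 f(15,9)=454 f(15,11)=105 f(15,13)=15 f(15,15)=1
t=16: f(16,-2)=3432 f(16,0)=8502 f(16,2)=9620 f(16,4)=7448 f(16,6)=4248 f(16,8)=1804 f(16,10)=559 f(16,12)=120 f(16,14)=16 f(16,16)=1
t=17: f(17,-1)=11934 f(17,1)=18122 f(17,3)=17068 f(17,5)=11696 f(17,7)=6052 f(17,9)=2363 f(17,11)=679 f(17,13)=136 f(17,15)=17 f(17,17)=1
t=18: f(18,-2)=11934 f(18,0)=30056 f(18,2)=35190 f(18,4)=28764 f(18,6)=17748 f(18,8)=8415 f(18,10)=3042 f(18,12)=815 f(18,14)=153 f(18,16)=18 f(18,18)=1
t=19: f(19,-1)=41990 f(19,1)=65246 f(19,3)=63954 f(19,5)=46512 f(19,7)=26163 f(19,9)=11457 f(19,11)=3857 f(19,13)=968 f(19,15)=171 f(19,17)=19 f(19,19)=1
Σ_s f(19,s) = 260338
P = 260338/524288 = 130169/262144

Answer: 130169/262144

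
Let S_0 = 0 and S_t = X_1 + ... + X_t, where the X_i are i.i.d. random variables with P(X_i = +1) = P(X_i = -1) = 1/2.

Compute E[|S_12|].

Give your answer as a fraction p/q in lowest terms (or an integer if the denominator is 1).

S_12 takes values m ≡ 0 (mod 2) with |m| ≤ 12; P(S_12=m) = C(12,(12+m)/2)/2^12.
Total paths: 2^12 = 4096
Distribution: P(S=-12)=1/4096, P(S=-10)=12/4096, P(S=-8)=66/4096, P(S=-6)=220/4096, P(S=-4)=495/4096, P(S=-2)=792/4096, P(S=0)=924/4096, P(S=2)=792/4096, P(S=4)=495/4096, P(S=6)=220/4096, P(S=8)=66/4096, P(S=10)=12/4096, P(S=12)=1/4096
E[|S_12|] = Σ_m |m|·P(S_12=m) = 11088/4096 = 693/256

Answer: 693/256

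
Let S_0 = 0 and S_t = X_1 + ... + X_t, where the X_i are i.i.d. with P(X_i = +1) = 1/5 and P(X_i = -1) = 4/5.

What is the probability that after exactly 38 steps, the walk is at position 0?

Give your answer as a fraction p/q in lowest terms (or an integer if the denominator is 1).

To be at 0 after 38 steps: need exactly 19 steps of +1 and 19 of -1.
Number of such sequences: C(38,19) = 35345263800
Each has probability (1/5)^19 · (4/5)^19 = 274877906944/363797880709171295166015625
P = 35345263800 · 274877906944/363797880709171295166015625 = 388625285349101273088/14551915228366851806640625

Answer: 388625285349101273088/14551915228366851806640625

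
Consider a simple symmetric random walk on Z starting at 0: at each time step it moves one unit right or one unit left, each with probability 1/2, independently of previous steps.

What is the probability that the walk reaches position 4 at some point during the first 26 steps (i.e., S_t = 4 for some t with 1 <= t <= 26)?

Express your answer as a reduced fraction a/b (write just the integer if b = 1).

Count via complement. Let g(t,s) = #length-t paths at position s with S_1..S_t all ≠ 4.
g(t,s) = g(t-1,s-1) + g(t-1,s+1) for s ≠ 4; g(t,4) = 0.
t=0: g(0,0)=1
t=1: g(1,-1)=1 g(1,1)=1
t=2: g(2,-2)=1 g(2,0)=2 g(2,2)=1
t=3: g(3,-3)=1 g(3,-1)=3 g(3,1)=3 g(3,3)=1
t=4: g(4,-4)=1 g(4,-2)=4 g(4,0)=6 g(4,2)=4
t=5: g(5,-5)=1 g(5,-3)=5 g(5,-1)=10 g(5,1)=10 g(5,3)=4
t=6: g(6,-6)=1 g(6,-4)=6 g(6,-2)=15 g(6,0)=20 g(6,2)=14
t=7: g(7,-7)=1 g(7,-5)=7 g(7,-3)=21 g(7,-1)=35 g(7,1)=34 g(7,3)=14
t=8: g(8,-8)=1 g(8,-6)=8 g(8,-4)=28 g(8,-2)=56 g(8,0)=69 g(8,2)=48
t=9: g(9,-9)=1 g(9,-7)=9 g(9,-5)=36 g(9,-3)=84 g(9,-1)=125 g(9,1)=117 g(9,3)=48
t=10: g(10,-10)=1 g(10,-8)=10 g(10,-6)=45 g(10,-4)=120 g(10,-2)=209 g(10,0)=242 g(10,2)=165
t=11: g(11,-11)=1 g(11,-9)=11 g(11,-7)=55 g(11,-5)=165 g(11,-3)=329 g(11,-1)=451 g(11,1)=407 g(11,3)=165
t=12: g(12,-12)=1 g(12,-10)=12 g(12,-8)=66 g(12,-6)=220 g(12,-4)=494 g(12,-2)=780 g(12,0)=858 g(12,2)=572
t=13: g(13,-13)=1 g(13,-11)=13 g(13,-9)=78 g(13,-7)=286 g(13,-5)=714 g(13,-3)=1274 g(13,-1)=1638 g(13,1)=1430 g(13,3)=572
t=14: g(14,-14)=1 g(14,-12)=14 g(14,-10)=91 g(14,-8)=364 g(14,-6)=1000 g(14,-4)=1988 g(14,-2)=2912 g(14,0)=3068 g(14,2)=2002
t=15: g(15,-15)=1 g(15,-13)=15 g(15,-11)=105 g(15,-9)=455 g(15,-7)=1364 g(15,-5)=2988 g(15,-3)=4900 g(15,-1)=5980 g(15,1)=5070 g(15,3)=2002
t=16: g(16,-16)=1 g(16,-14)=16 g(16,-12)=120 g(16,-10)=560 g(16,-8)=1819 g(16,-6)=4352 g(16,-4)=7888 g(16,-2)=10880 g(16,0)=11050 g(16,2)=7072
t=17: g(17,-17)=1 g(17,-15)=17 g(17,-13)=136 g(17,-11)=680 g(17,-9)=2379 g(17,-7)=6171 g(17,-5)=12240 g(17,-3)=18768 g(17,-1)=21930 g(17,1)=18122 g(17,3)=7072
t=18: g(18,-18)=1 g(18,-16)=18 g(18,-14)=153 g(18,-12)=816 g(18,-10)=3059 g(18,-8)=8550 g(18,-6)=18411 g(18,-4)=31008 g(18,-2)=40698 g(18,0)=40052 g(18,2)=25194
t=19: g(19,-19)=1 g(19,-17)=19 g(19,-15)=171 g(19,-13)=969 g(19,-11)=3875 g(19,-9)=11609 g(19,-7)=26961 g(19,-5)=49419 g(19,-3)=71706 g(19,-1)=80750 g(19,1)=65246 g(19,3)=25194
t=20: g(20,-20)=1 g(20,-18)=20 g(20,-16)=190 g(20,-14)=1140 g(20,-12)=4844 g(20,-10)=15484 g(20,-8)=38570 g(20,-6)=76380 g(20,-4)=121125 g(20,-2)=152456 g(20,0)=145996 g(20,2)=90440
t=21: g(21,-21)=1 g(21,-19)=21 g(21,-17)=210 g(21,-15)=1330 g(21,-13)=5984 g(21,-11)=20328 g(21,-9)=54054 g(21,-7)=114950 g(21,-5)=197505 g(21,-3)=273581 g(21,-1)=298452 g(21,1)=236436 g(21,3)=90440
t=22: g(22,-22)=1 g(22,-20)=22 g(22,-18)=231 g(22,-16)=1540 g(22,-14)=7314 g(22,-12)=26312 g(22,-10)=74382 g(22,-8)=169004 g(22,-6)=312455 g(22,-4)=471086 g(22,-2)=572033 g(22,0)=534888 g(22,2)=326876
t=23: g(23,-23)=1 g(23,-21)=23 g(23,-19)=253 g(23,-17)=1771 g(23,-15)=8854 g(23,-13)=33626 g(23,-11)=100694 g(23,-9)=243386 g(23,-7)=481459 g(23,-5)=783541 g(23,-3)=1043119 g(23,-1)=1106921 g(23,1)=861764 g(23,3)=326876
t=24: g(24,-24)=1 g(24,-22)=24 g(24,-20)=276 g(24,-18)=2024 g(24,-16)=10625 g(24,-14)=42480 g(24,-12)=134320 g(24,-10)=344080 g(24,-8)=724845 g(24,-6)=1265000 g(24,-4)=1826660 g(24,-2)=2150040 g(24,0)=1968685 g(24,2)=1188640
t=25: g(25,-25)=1 g(25,-23)=25 g(25,-21)=300 g(25,-19)=2300 g(25,-17)=12649 g(25,-15)=53105 g(25,-13)=176800 g(25,-11)=478400 g(25,-9)=1068925 g(25,-7)=1989845 g(25,-5)=3091660 g(25,-3)=3976700 g(25,-1)=4118725 g(25,1)=3157325 g(25,3)=1188640
t=26: g(26,-26)=1 g(26,-24)=26 g(26,-22)=325 g(26,-20)=2600 g(26,-18)=14949 g(26,-16)=65754 g(26,-14)=229905 g(26,-12)=655200 g(26,-10)=1547325 g(26,-8)=3058770 g(26,-6)=5081505 g(26,-4)=7068360 g(26,-2)=8095425 g(26,0)=7276050 g(26,2)=4345965
Paths never hitting 4: Σ_s g(26,s) = 37442160
Paths hitting 4: 2^26 - 37442160 = 29666704
P = 29666704/67108864 = 1854169/4194304

Answer: 1854169/4194304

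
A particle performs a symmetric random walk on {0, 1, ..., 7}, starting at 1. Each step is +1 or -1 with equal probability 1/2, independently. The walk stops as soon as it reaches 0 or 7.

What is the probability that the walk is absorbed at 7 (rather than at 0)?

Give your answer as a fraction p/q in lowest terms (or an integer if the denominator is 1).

Answer: 1/7

Derivation:
Symmetric walk (p = 1/2): the harmonic-function argument gives P(hit 7 before 0 | start at 1) = a/N.
P = 1/7 = 1/7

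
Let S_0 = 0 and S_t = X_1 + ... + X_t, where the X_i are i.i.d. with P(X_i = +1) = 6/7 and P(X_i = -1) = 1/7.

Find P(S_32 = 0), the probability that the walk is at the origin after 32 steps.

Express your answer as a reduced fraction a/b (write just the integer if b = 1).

Answer: 1695713843406516387840/1104427674243920646305299201

Derivation:
To be at 0 after 32 steps: need exactly 16 steps of +1 and 16 of -1.
Number of such sequences: C(32,16) = 601080390
Each has probability (6/7)^16 · (1/7)^16 = 2821109907456/1104427674243920646305299201
P = 601080390 · 2821109907456/1104427674243920646305299201 = 1695713843406516387840/1104427674243920646305299201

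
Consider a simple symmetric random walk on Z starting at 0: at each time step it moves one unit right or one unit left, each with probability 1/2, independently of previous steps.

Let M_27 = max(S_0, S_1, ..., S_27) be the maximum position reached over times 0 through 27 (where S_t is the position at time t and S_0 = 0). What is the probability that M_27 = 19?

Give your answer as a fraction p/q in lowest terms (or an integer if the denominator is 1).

Let M_27 = max(S_0,...,S_27). Use the reflection principle: for j ≥ 1, #{paths with M_27 ≥ j} = #{S_27 ≥ j} + #{S_27 ≥ j+1}.
By reflection, #{M_27 ≥ 19} = #{S_27 ≥ 19} + #{S_27 ≥ 20} = 20854 + 3304 = 24158.
#{M_27 ≥ 20} = #{S_27 ≥ 20} + #{S_27 ≥ 21} = 3304 + 3304 = 6608.
#{M_27 = 19} = 24158 - 6608 = 17550.
P(M_27 = 19) = 17550/134217728 = 8775/67108864

Answer: 8775/67108864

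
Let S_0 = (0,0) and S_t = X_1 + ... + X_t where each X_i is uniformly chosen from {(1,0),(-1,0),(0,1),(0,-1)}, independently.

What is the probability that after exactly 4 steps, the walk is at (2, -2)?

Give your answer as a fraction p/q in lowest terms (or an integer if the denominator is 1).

Let h be the number of horizontal steps (so 4-h are vertical). To end at (2,-2) need (h+2)/2 right-steps and ((4-h)-2)/2 up-steps.
Sum over h with 2 ≤ h ≤ 2, h ≡ 0 (mod 2), 4-h ≡ 0 (mod 2):
h=2: C(4,2)·C(2,2)·C(2,0) = 6·1·1 = 6
Total favorable: 6
Total paths: 4^4 = 256
P = 6/256 = 3/128

Answer: 3/128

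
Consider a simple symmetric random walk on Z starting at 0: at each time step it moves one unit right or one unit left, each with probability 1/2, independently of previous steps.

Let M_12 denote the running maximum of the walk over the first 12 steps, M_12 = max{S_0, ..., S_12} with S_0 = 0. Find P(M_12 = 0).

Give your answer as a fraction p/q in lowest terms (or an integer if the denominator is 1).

Let M_12 = max(S_0,...,S_12). Use the reflection principle: for j ≥ 1, #{paths with M_12 ≥ j} = #{S_12 ≥ j} + #{S_12 ≥ j+1}.
P(M_12 ≥ 0) = 1 since S_0 = 0, so #{M_12 ≥ 0} = 4096.
#{M_12 ≥ 1} = #{S_12 ≥ 1} + #{S_12 ≥ 2} = 1586 + 1586 = 3172.
#{M_12 = 0} = 4096 - 3172 = 924.
P(M_12 = 0) = 924/4096 = 231/1024

Answer: 231/1024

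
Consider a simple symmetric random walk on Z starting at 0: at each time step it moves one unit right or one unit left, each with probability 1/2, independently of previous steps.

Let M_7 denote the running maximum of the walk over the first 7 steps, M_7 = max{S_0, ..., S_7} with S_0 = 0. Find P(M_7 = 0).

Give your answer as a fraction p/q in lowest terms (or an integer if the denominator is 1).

Answer: 35/128

Derivation:
Let M_7 = max(S_0,...,S_7). Use the reflection principle: for j ≥ 1, #{paths with M_7 ≥ j} = #{S_7 ≥ j} + #{S_7 ≥ j+1}.
P(M_7 ≥ 0) = 1 since S_0 = 0, so #{M_7 ≥ 0} = 128.
#{M_7 ≥ 1} = #{S_7 ≥ 1} + #{S_7 ≥ 2} = 64 + 29 = 93.
#{M_7 = 0} = 128 - 93 = 35.
P(M_7 = 0) = 35/128 = 35/128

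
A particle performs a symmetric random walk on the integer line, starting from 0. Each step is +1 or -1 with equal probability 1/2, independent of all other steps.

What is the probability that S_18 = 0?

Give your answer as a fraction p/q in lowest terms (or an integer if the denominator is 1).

Answer: 12155/65536

Derivation:
To return to 0 after 18 steps: need exactly 9 steps of +1 and 9 of -1.
Favorable paths: C(18,9) = 48620
Total paths: 2^18 = 262144
P = 48620/262144 = 12155/65536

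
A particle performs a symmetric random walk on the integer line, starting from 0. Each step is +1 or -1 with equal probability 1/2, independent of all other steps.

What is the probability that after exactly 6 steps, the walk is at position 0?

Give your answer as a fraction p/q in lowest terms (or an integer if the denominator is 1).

Answer: 5/16

Derivation:
To return to 0 after 6 steps: need exactly 3 steps of +1 and 3 of -1.
Favorable paths: C(6,3) = 20
Total paths: 2^6 = 64
P = 20/64 = 5/16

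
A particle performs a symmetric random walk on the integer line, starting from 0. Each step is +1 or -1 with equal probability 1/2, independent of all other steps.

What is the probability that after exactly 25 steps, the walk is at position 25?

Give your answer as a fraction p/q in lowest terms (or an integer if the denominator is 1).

Answer: 1/33554432

Derivation:
To reach position 25 after 25 steps: need 25 steps of +1 and 0 of -1.
Favorable paths: C(25,25) = 1
Total paths: 2^25 = 33554432
P = 1/33554432 = 1/33554432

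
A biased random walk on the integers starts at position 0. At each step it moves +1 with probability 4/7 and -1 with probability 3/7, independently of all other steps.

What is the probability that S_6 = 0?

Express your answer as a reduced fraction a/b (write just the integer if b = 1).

Answer: 34560/117649

Derivation:
To be at 0 after 6 steps: need exactly 3 steps of +1 and 3 of -1.
Number of such sequences: C(6,3) = 20
Each has probability (4/7)^3 · (3/7)^3 = 1728/117649
P = 20 · 1728/117649 = 34560/117649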